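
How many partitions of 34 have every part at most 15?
p(34, parts ≤ 15) = 10715

Use the recurrence p(n, m) = p(n, m−1) + p(n−m, m): either the largest part is < m (count p(n, m−1)) or the largest part is exactly m (remove one copy of m, count p(n−m, m)). With p(0, ·) = 1 this gives p(34, parts ≤ 15) = 10715. (By conjugating Young diagrams, this also counts partitions of 34 into at most 15 parts.)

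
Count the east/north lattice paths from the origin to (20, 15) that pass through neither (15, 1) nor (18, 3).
Number of paths = 3247650642

Inclusion–exclusion. Total paths: C(35, 20) = 3247943160. Through P₁: C(16, 15)·C(19, 5) = 186048. Through P₂: C(21, 18)·C(14, 2) = 121030. Since P₁ is strictly southwest of P₂, a monotone path through both must visit P₁ then P₂; paths through both = C(16, 15)·C(5, 3)·C(14, 2) = 14560. Avoid both = 3247943160 − 186048 − 121030 + 14560 = 3247650642.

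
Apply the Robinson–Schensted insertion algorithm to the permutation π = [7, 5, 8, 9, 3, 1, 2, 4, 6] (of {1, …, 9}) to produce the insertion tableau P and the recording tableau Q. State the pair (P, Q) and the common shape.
P = [1, 2, 4, 6] / [3, 8, 9] / [5] / [7];  Q = [1, 3, 4, 9] / [2, 7, 8] / [5] / [6];  common shape = (4, 3, 1, 1)

Row-insert the values π_1, π_2, … into P one at a time, bumping the leftmost entry strictly greater than the inserted value down to the next row. The recording tableau Q records, in position (i, j), the step at which that cell was added to P.
  Insert 7 (step 1): P = [7];  Q = [1]
  Insert 5 (step 2): P = [5] / [7];  Q = [1] / [2]
  Insert 8 (step 3): P = [5, 8] / [7];  Q = [1, 3] / [2]
  Insert 9 (step 4): P = [5, 8, 9] / [7];  Q = [1, 3, 4] / [2]
  Insert 3 (step 5): P = [3, 8, 9] / [5] / [7];  Q = [1, 3, 4] / [2] / [5]
  Insert 1 (step 6): P = [1, 8, 9] / [3] / [5] / [7];  Q = [1, 3, 4] / [2] / [5] / [6]
  Insert 2 (step 7): P = [1, 2, 9] / [3, 8] / [5] / [7];  Q = [1, 3, 4] / [2, 7] / [5] / [6]
  Insert 4 (step 8): P = [1, 2, 4] / [3, 8, 9] / [5] / [7];  Q = [1, 3, 4] / [2, 7, 8] / [5] / [6]
  Insert 6 (step 9): P = [1, 2, 4, 6] / [3, 8, 9] / [5] / [7];  Q = [1, 3, 4, 9] / [2, 7, 8] / [5] / [6]
Final shape: (4, 3, 1, 1).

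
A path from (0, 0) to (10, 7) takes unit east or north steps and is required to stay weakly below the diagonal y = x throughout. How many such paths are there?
Number of paths = 7072

By the reflection principle (André's argument), the number of monotone paths to (10, 7) with n ≤ m that never go above y = x is C(17, 10) − C(17, 11) = 19448 − 12376 = 7072.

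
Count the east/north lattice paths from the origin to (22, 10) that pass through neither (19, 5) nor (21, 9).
Number of paths = 34792836

Inclusion–exclusion. Total paths: C(32, 22) = 64512240. Through P₁: C(24, 19)·C(8, 3) = 2380224. Through P₂: C(30, 21)·C(2, 1) = 28614300. Since P₁ is strictly southwest of P₂, a monotone path through both must visit P₁ then P₂; paths through both = C(24, 19)·C(6, 2)·C(2, 1) = 1275120. Avoid both = 64512240 − 2380224 − 28614300 + 1275120 = 34792836.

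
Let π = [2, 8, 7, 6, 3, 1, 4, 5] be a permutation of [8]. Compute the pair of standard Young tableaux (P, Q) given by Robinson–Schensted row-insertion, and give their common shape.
P = [1, 3, 4, 5] / [2] / [6] / [7] / [8];  Q = [1, 2, 7, 8] / [3] / [4] / [5] / [6];  common shape = (4, 1, 1, 1, 1)

Row-insert the values π_1, π_2, … into P one at a time, bumping the leftmost entry strictly greater than the inserted value down to the next row. The recording tableau Q records, in position (i, j), the step at which that cell was added to P.
  Insert 2 (step 1): P = [2];  Q = [1]
  Insert 8 (step 2): P = [2, 8];  Q = [1, 2]
  Insert 7 (step 3): P = [2, 7] / [8];  Q = [1, 2] / [3]
  Insert 6 (step 4): P = [2, 6] / [7] / [8];  Q = [1, 2] / [3] / [4]
  Insert 3 (step 5): P = [2, 3] / [6] / [7] / [8];  Q = [1, 2] / [3] / [4] / [5]
  Insert 1 (step 6): P = [1, 3] / [2] / [6] / [7] / [8];  Q = [1, 2] / [3] / [4] / [5] / [6]
  Insert 4 (step 7): P = [1, 3, 4] / [2] / [6] / [7] / [8];  Q = [1, 2, 7] / [3] / [4] / [5] / [6]
  Insert 5 (step 8): P = [1, 3, 4, 5] / [2] / [6] / [7] / [8];  Q = [1, 2, 7, 8] / [3] / [4] / [5] / [6]
Final shape: (4, 1, 1, 1, 1).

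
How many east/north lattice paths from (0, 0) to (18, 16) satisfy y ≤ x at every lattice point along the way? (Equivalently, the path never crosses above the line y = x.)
Number of paths = 347993910

By the reflection principle (André's argument), the number of monotone paths to (18, 16) with n ≤ m that never go above y = x is C(34, 18) − C(34, 19) = 2203961430 − 1855967520 = 347993910.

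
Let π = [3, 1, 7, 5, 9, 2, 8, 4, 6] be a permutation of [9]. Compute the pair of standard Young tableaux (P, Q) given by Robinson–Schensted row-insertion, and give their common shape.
P = [1, 2, 4, 6] / [3, 5, 8] / [7, 9];  Q = [1, 3, 5, 9] / [2, 4, 7] / [6, 8];  common shape = (4, 3, 2)

Row-insert the values π_1, π_2, … into P one at a time, bumping the leftmost entry strictly greater than the inserted value down to the next row. The recording tableau Q records, in position (i, j), the step at which that cell was added to P.
  Insert 3 (step 1): P = [3];  Q = [1]
  Insert 1 (step 2): P = [1] / [3];  Q = [1] / [2]
  Insert 7 (step 3): P = [1, 7] / [3];  Q = [1, 3] / [2]
  Insert 5 (step 4): P = [1, 5] / [3, 7];  Q = [1, 3] / [2, 4]
  Insert 9 (step 5): P = [1, 5, 9] / [3, 7];  Q = [1, 3, 5] / [2, 4]
  Insert 2 (step 6): P = [1, 2, 9] / [3, 5] / [7];  Q = [1, 3, 5] / [2, 4] / [6]
  Insert 8 (step 7): P = [1, 2, 8] / [3, 5, 9] / [7];  Q = [1, 3, 5] / [2, 4, 7] / [6]
  Insert 4 (step 8): P = [1, 2, 4] / [3, 5, 8] / [7, 9];  Q = [1, 3, 5] / [2, 4, 7] / [6, 8]
  Insert 6 (step 9): P = [1, 2, 4, 6] / [3, 5, 8] / [7, 9];  Q = [1, 3, 5, 9] / [2, 4, 7] / [6, 8]
Final shape: (4, 3, 2).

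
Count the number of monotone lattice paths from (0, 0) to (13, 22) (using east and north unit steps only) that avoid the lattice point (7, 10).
Number of paths = 1115305128

Total paths from (0, 0) to (13, 22): C(35, 13) = 1476337800. Paths through (7, 10): (paths (0, 0) → (7, 10)) × (paths (7, 10) → (13, 22)) = C(17, 7) · C(18, 6) = 19448 · 18564 = 361032672. Avoidance count = 1476337800 − 361032672 = 1115305128.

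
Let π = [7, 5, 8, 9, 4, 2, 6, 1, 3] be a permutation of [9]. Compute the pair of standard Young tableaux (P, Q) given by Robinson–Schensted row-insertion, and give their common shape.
P = [1, 3, 9] / [2, 6] / [4, 8] / [5] / [7];  Q = [1, 3, 4] / [2, 7] / [5, 9] / [6] / [8];  common shape = (3, 2, 2, 1, 1)

Row-insert the values π_1, π_2, … into P one at a time, bumping the leftmost entry strictly greater than the inserted value down to the next row. The recording tableau Q records, in position (i, j), the step at which that cell was added to P.
  Insert 7 (step 1): P = [7];  Q = [1]
  Insert 5 (step 2): P = [5] / [7];  Q = [1] / [2]
  Insert 8 (step 3): P = [5, 8] / [7];  Q = [1, 3] / [2]
  Insert 9 (step 4): P = [5, 8, 9] / [7];  Q = [1, 3, 4] / [2]
  Insert 4 (step 5): P = [4, 8, 9] / [5] / [7];  Q = [1, 3, 4] / [2] / [5]
  Insert 2 (step 6): P = [2, 8, 9] / [4] / [5] / [7];  Q = [1, 3, 4] / [2] / [5] / [6]
  Insert 6 (step 7): P = [2, 6, 9] / [4, 8] / [5] / [7];  Q = [1, 3, 4] / [2, 7] / [5] / [6]
  Insert 1 (step 8): P = [1, 6, 9] / [2, 8] / [4] / [5] / [7];  Q = [1, 3, 4] / [2, 7] / [5] / [6] / [8]
  Insert 3 (step 9): P = [1, 3, 9] / [2, 6] / [4, 8] / [5] / [7];  Q = [1, 3, 4] / [2, 7] / [5, 9] / [6] / [8]
Final shape: (3, 2, 2, 1, 1).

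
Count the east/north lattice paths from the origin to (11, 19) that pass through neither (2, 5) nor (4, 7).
Number of paths = 27187158

Inclusion–exclusion. Total paths: C(30, 11) = 54627300. Through P₁: C(7, 2)·C(23, 9) = 17160990. Through P₂: C(11, 4)·C(19, 7) = 16628040. Since P₁ is strictly southwest of P₂, a monotone path through both must visit P₁ then P₂; paths through both = C(7, 2)·C(4, 2)·C(19, 7) = 6348888. Avoid both = 54627300 − 17160990 − 16628040 + 6348888 = 27187158.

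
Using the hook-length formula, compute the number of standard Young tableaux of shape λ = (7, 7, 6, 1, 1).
# SYT of shape (7, 7, 6, 1, 1) = 157134978

Hook-length formula: f^λ = n! / Π hook(c), product over all cells c of the Young diagram. For λ = (7, 7, 6, 1, 1), n = 22 boxes. Hook lengths by row (left-to-right, top-to-bottom): [11, 8, 7, 6, 5, 4, 2]; [10, 7, 6, 5, 4, 3, 1]; [8, 5, 4, 3, 2, 1]; [2]; [1]. Product of hooks = 7153090560000. So f^λ = 22! / 7153090560000 = 1124000727777607680000 / 7153090560000 = 157134978.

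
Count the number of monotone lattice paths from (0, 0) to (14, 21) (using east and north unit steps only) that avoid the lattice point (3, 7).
Number of paths = 1785071400

Total paths from (0, 0) to (14, 21): C(35, 14) = 2319959400. Paths through (3, 7): (paths (0, 0) → (3, 7)) × (paths (3, 7) → (14, 21)) = C(10, 3) · C(25, 11) = 120 · 4457400 = 534888000. Avoidance count = 2319959400 − 534888000 = 1785071400.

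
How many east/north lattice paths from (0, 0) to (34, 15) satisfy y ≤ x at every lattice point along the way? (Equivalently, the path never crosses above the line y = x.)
Number of paths = 900331830048

By the reflection principle (André's argument), the number of monotone paths to (34, 15) with n ≤ m that never go above y = x is C(49, 34) − C(49, 35) = 1575580702584 − 675248872536 = 900331830048.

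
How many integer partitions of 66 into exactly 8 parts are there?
p(66, 8 parts) = 67696

Partitions of n into exactly k parts are in bijection with partitions of n − k into at most k parts (subtract 1 from each part). So p(66, exactly 8) = p(58, parts ≤ 8). Computing via the recurrence p(m, j) = p(m, j−1) + p(m−j, j) gives 67696.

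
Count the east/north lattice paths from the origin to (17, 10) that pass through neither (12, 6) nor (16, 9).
Number of paths = 3310751

Inclusion–exclusion. Total paths: C(27, 17) = 8436285. Through P₁: C(18, 12)·C(9, 5) = 2339064. Through P₂: C(25, 16)·C(2, 1) = 4085950. Since P₁ is strictly southwest of P₂, a monotone path through both must visit P₁ then P₂; paths through both = C(18, 12)·C(7, 4)·C(2, 1) = 1299480. Avoid both = 8436285 − 2339064 − 4085950 + 1299480 = 3310751.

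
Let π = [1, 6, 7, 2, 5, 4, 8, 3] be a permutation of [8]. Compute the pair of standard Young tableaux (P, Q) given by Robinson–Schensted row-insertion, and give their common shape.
P = [1, 2, 3, 8] / [4, 7] / [5] / [6];  Q = [1, 2, 3, 7] / [4, 5] / [6] / [8];  common shape = (4, 2, 1, 1)

Row-insert the values π_1, π_2, … into P one at a time, bumping the leftmost entry strictly greater than the inserted value down to the next row. The recording tableau Q records, in position (i, j), the step at which that cell was added to P.
  Insert 1 (step 1): P = [1];  Q = [1]
  Insert 6 (step 2): P = [1, 6];  Q = [1, 2]
  Insert 7 (step 3): P = [1, 6, 7];  Q = [1, 2, 3]
  Insert 2 (step 4): P = [1, 2, 7] / [6];  Q = [1, 2, 3] / [4]
  Insert 5 (step 5): P = [1, 2, 5] / [6, 7];  Q = [1, 2, 3] / [4, 5]
  Insert 4 (step 6): P = [1, 2, 4] / [5, 7] / [6];  Q = [1, 2, 3] / [4, 5] / [6]
  Insert 8 (step 7): P = [1, 2, 4, 8] / [5, 7] / [6];  Q = [1, 2, 3, 7] / [4, 5] / [6]
  Insert 3 (step 8): P = [1, 2, 3, 8] / [4, 7] / [5] / [6];  Q = [1, 2, 3, 7] / [4, 5] / [6] / [8]
Final shape: (4, 2, 1, 1).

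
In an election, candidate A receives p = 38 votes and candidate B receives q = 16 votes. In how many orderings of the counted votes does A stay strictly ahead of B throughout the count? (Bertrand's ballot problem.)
Strict-lead orderings = 8594228157515

Total orderings of the 54 votes with 38 for A: C(54, 38) = 21094923659355. By the Bertrand ballot formula (Cycle Lemma / reflection principle), the number of orderings in which A is strictly ahead of B throughout is (p − q)/(p + q) · C(p + q, p) = (38 − 16)/(38 + 16) · 21094923659355 = 8594228157515.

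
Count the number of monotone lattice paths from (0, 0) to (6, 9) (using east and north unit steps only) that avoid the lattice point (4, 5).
Number of paths = 3115

Total paths from (0, 0) to (6, 9): C(15, 6) = 5005. Paths through (4, 5): (paths (0, 0) → (4, 5)) × (paths (4, 5) → (6, 9)) = C(9, 4) · C(6, 2) = 126 · 15 = 1890. Avoidance count = 5005 − 1890 = 3115.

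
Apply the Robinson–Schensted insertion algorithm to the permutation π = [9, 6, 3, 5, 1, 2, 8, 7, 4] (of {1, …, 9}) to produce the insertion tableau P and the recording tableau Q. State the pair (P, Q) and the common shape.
P = [1, 2, 4] / [3, 5, 7] / [6, 8] / [9];  Q = [1, 4, 7] / [2, 6, 8] / [3, 9] / [5];  common shape = (3, 3, 2, 1)

Row-insert the values π_1, π_2, … into P one at a time, bumping the leftmost entry strictly greater than the inserted value down to the next row. The recording tableau Q records, in position (i, j), the step at which that cell was added to P.
  Insert 9 (step 1): P = [9];  Q = [1]
  Insert 6 (step 2): P = [6] / [9];  Q = [1] / [2]
  Insert 3 (step 3): P = [3] / [6] / [9];  Q = [1] / [2] / [3]
  Insert 5 (step 4): P = [3, 5] / [6] / [9];  Q = [1, 4] / [2] / [3]
  Insert 1 (step 5): P = [1, 5] / [3] / [6] / [9];  Q = [1, 4] / [2] / [3] / [5]
  Insert 2 (step 6): P = [1, 2] / [3, 5] / [6] / [9];  Q = [1, 4] / [2, 6] / [3] / [5]
  Insert 8 (step 7): P = [1, 2, 8] / [3, 5] / [6] / [9];  Q = [1, 4, 7] / [2, 6] / [3] / [5]
  Insert 7 (step 8): P = [1, 2, 7] / [3, 5, 8] / [6] / [9];  Q = [1, 4, 7] / [2, 6, 8] / [3] / [5]
  Insert 4 (step 9): P = [1, 2, 4] / [3, 5, 7] / [6, 8] / [9];  Q = [1, 4, 7] / [2, 6, 8] / [3, 9] / [5]
Final shape: (3, 3, 2, 1).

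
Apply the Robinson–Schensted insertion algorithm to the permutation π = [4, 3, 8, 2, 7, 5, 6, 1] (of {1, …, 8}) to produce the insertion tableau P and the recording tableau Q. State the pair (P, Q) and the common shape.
P = [1, 5, 6] / [2, 7] / [3, 8] / [4];  Q = [1, 3, 7] / [2, 5] / [4, 6] / [8];  common shape = (3, 2, 2, 1)

Row-insert the values π_1, π_2, … into P one at a time, bumping the leftmost entry strictly greater than the inserted value down to the next row. The recording tableau Q records, in position (i, j), the step at which that cell was added to P.
  Insert 4 (step 1): P = [4];  Q = [1]
  Insert 3 (step 2): P = [3] / [4];  Q = [1] / [2]
  Insert 8 (step 3): P = [3, 8] / [4];  Q = [1, 3] / [2]
  Insert 2 (step 4): P = [2, 8] / [3] / [4];  Q = [1, 3] / [2] / [4]
  Insert 7 (step 5): P = [2, 7] / [3, 8] / [4];  Q = [1, 3] / [2, 5] / [4]
  Insert 5 (step 6): P = [2, 5] / [3, 7] / [4, 8];  Q = [1, 3] / [2, 5] / [4, 6]
  Insert 6 (step 7): P = [2, 5, 6] / [3, 7] / [4, 8];  Q = [1, 3, 7] / [2, 5] / [4, 6]
  Insert 1 (step 8): P = [1, 5, 6] / [2, 7] / [3, 8] / [4];  Q = [1, 3, 7] / [2, 5] / [4, 6] / [8]
Final shape: (3, 2, 2, 1).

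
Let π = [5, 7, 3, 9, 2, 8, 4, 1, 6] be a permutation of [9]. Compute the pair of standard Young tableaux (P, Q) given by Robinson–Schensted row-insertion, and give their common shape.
P = [1, 4, 6] / [2, 7, 8] / [3, 9] / [5];  Q = [1, 2, 4] / [3, 6, 9] / [5, 7] / [8];  common shape = (3, 3, 2, 1)

Row-insert the values π_1, π_2, … into P one at a time, bumping the leftmost entry strictly greater than the inserted value down to the next row. The recording tableau Q records, in position (i, j), the step at which that cell was added to P.
  Insert 5 (step 1): P = [5];  Q = [1]
  Insert 7 (step 2): P = [5, 7];  Q = [1, 2]
  Insert 3 (step 3): P = [3, 7] / [5];  Q = [1, 2] / [3]
  Insert 9 (step 4): P = [3, 7, 9] / [5];  Q = [1, 2, 4] / [3]
  Insert 2 (step 5): P = [2, 7, 9] / [3] / [5];  Q = [1, 2, 4] / [3] / [5]
  Insert 8 (step 6): P = [2, 7, 8] / [3, 9] / [5];  Q = [1, 2, 4] / [3, 6] / [5]
  Insert 4 (step 7): P = [2, 4, 8] / [3, 7] / [5, 9];  Q = [1, 2, 4] / [3, 6] / [5, 7]
  Insert 1 (step 8): P = [1, 4, 8] / [2, 7] / [3, 9] / [5];  Q = [1, 2, 4] / [3, 6] / [5, 7] / [8]
  Insert 6 (step 9): P = [1, 4, 6] / [2, 7, 8] / [3, 9] / [5];  Q = [1, 2, 4] / [3, 6, 9] / [5, 7] / [8]
Final shape: (3, 3, 2, 1).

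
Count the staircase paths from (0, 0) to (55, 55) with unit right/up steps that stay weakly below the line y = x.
C_55 = 1759414616608818870992479875972

These NE paths below the diagonal are counted by the Catalan number C_n = (1/(n + 1)) · C(2n, n). For n = 55: C_55 = (1/56) · C(110, 55) = 98527218530093856775578873054432/56 = 1759414616608818870992479875972.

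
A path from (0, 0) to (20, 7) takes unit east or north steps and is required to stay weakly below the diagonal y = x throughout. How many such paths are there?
Number of paths = 592020

By the reflection principle (André's argument), the number of monotone paths to (20, 7) with n ≤ m that never go above y = x is C(27, 20) − C(27, 21) = 888030 − 296010 = 592020.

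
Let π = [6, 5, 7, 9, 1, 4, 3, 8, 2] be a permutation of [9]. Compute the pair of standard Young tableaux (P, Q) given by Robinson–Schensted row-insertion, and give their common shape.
P = [1, 2, 8] / [3, 7, 9] / [4] / [5] / [6];  Q = [1, 3, 4] / [2, 6, 8] / [5] / [7] / [9];  common shape = (3, 3, 1, 1, 1)

Row-insert the values π_1, π_2, … into P one at a time, bumping the leftmost entry strictly greater than the inserted value down to the next row. The recording tableau Q records, in position (i, j), the step at which that cell was added to P.
  Insert 6 (step 1): P = [6];  Q = [1]
  Insert 5 (step 2): P = [5] / [6];  Q = [1] / [2]
  Insert 7 (step 3): P = [5, 7] / [6];  Q = [1, 3] / [2]
  Insert 9 (step 4): P = [5, 7, 9] / [6];  Q = [1, 3, 4] / [2]
  Insert 1 (step 5): P = [1, 7, 9] / [5] / [6];  Q = [1, 3, 4] / [2] / [5]
  Insert 4 (step 6): P = [1, 4, 9] / [5, 7] / [6];  Q = [1, 3, 4] / [2, 6] / [5]
  Insert 3 (step 7): P = [1, 3, 9] / [4, 7] / [5] / [6];  Q = [1, 3, 4] / [2, 6] / [5] / [7]
  Insert 8 (step 8): P = [1, 3, 8] / [4, 7, 9] / [5] / [6];  Q = [1, 3, 4] / [2, 6, 8] / [5] / [7]
  Insert 2 (step 9): P = [1, 2, 8] / [3, 7, 9] / [4] / [5] / [6];  Q = [1, 3, 4] / [2, 6, 8] / [5] / [7] / [9]
Final shape: (3, 3, 1, 1, 1).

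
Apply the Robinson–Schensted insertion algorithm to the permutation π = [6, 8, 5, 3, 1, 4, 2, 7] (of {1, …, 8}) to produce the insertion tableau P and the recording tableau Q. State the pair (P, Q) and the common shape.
P = [1, 2, 7] / [3, 4] / [5, 8] / [6];  Q = [1, 2, 8] / [3, 6] / [4, 7] / [5];  common shape = (3, 2, 2, 1)

Row-insert the values π_1, π_2, … into P one at a time, bumping the leftmost entry strictly greater than the inserted value down to the next row. The recording tableau Q records, in position (i, j), the step at which that cell was added to P.
  Insert 6 (step 1): P = [6];  Q = [1]
  Insert 8 (step 2): P = [6, 8];  Q = [1, 2]
  Insert 5 (step 3): P = [5, 8] / [6];  Q = [1, 2] / [3]
  Insert 3 (step 4): P = [3, 8] / [5] / [6];  Q = [1, 2] / [3] / [4]
  Insert 1 (step 5): P = [1, 8] / [3] / [5] / [6];  Q = [1, 2] / [3] / [4] / [5]
  Insert 4 (step 6): P = [1, 4] / [3, 8] / [5] / [6];  Q = [1, 2] / [3, 6] / [4] / [5]
  Insert 2 (step 7): P = [1, 2] / [3, 4] / [5, 8] / [6];  Q = [1, 2] / [3, 6] / [4, 7] / [5]
  Insert 7 (step 8): P = [1, 2, 7] / [3, 4] / [5, 8] / [6];  Q = [1, 2, 8] / [3, 6] / [4, 7] / [5]
Final shape: (3, 2, 2, 1).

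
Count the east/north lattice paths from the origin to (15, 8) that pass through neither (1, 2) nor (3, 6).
Number of paths = 370485

Inclusion–exclusion. Total paths: C(23, 15) = 490314. Through P₁: C(3, 1)·C(20, 14) = 116280. Through P₂: C(9, 3)·C(14, 12) = 7644. Since P₁ is strictly southwest of P₂, a monotone path through both must visit P₁ then P₂; paths through both = C(3, 1)·C(6, 2)·C(14, 12) = 4095. Avoid both = 490314 − 116280 − 7644 + 4095 = 370485.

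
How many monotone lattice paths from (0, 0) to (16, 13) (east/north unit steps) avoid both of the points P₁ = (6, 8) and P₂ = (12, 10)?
Number of paths = 39156236

Inclusion–exclusion. Total paths: C(29, 16) = 67863915. Through P₁: C(14, 6)·C(15, 10) = 9018009. Through P₂: C(22, 12)·C(7, 4) = 22632610. Since P₁ is strictly southwest of P₂, a monotone path through both must visit P₁ then P₂; paths through both = C(14, 6)·C(8, 6)·C(7, 4) = 2942940. Avoid both = 67863915 − 9018009 − 22632610 + 2942940 = 39156236.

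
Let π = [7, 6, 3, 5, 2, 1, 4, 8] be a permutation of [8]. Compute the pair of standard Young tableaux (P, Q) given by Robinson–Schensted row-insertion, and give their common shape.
P = [1, 4, 8] / [2, 5] / [3] / [6] / [7];  Q = [1, 4, 8] / [2, 7] / [3] / [5] / [6];  common shape = (3, 2, 1, 1, 1)

Row-insert the values π_1, π_2, … into P one at a time, bumping the leftmost entry strictly greater than the inserted value down to the next row. The recording tableau Q records, in position (i, j), the step at which that cell was added to P.
  Insert 7 (step 1): P = [7];  Q = [1]
  Insert 6 (step 2): P = [6] / [7];  Q = [1] / [2]
  Insert 3 (step 3): P = [3] / [6] / [7];  Q = [1] / [2] / [3]
  Insert 5 (step 4): P = [3, 5] / [6] / [7];  Q = [1, 4] / [2] / [3]
  Insert 2 (step 5): P = [2, 5] / [3] / [6] / [7];  Q = [1, 4] / [2] / [3] / [5]
  Insert 1 (step 6): P = [1, 5] / [2] / [3] / [6] / [7];  Q = [1, 4] / [2] / [3] / [5] / [6]
  Insert 4 (step 7): P = [1, 4] / [2, 5] / [3] / [6] / [7];  Q = [1, 4] / [2, 7] / [3] / [5] / [6]
  Insert 8 (step 8): P = [1, 4, 8] / [2, 5] / [3] / [6] / [7];  Q = [1, 4, 8] / [2, 7] / [3] / [5] / [6]
Final shape: (3, 2, 1, 1, 1).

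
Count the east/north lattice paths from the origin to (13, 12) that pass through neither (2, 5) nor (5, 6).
Number of paths = 3396862

Inclusion–exclusion. Total paths: C(25, 13) = 5200300. Through P₁: C(7, 2)·C(18, 11) = 668304. Through P₂: C(11, 5)·C(14, 8) = 1387386. Since P₁ is strictly southwest of P₂, a monotone path through both must visit P₁ then P₂; paths through both = C(7, 2)·C(4, 3)·C(14, 8) = 252252. Avoid both = 5200300 − 668304 − 1387386 + 252252 = 3396862.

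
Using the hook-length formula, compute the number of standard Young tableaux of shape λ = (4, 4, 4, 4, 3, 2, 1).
# SYT of shape (4, 4, 4, 4, 3, 2, 1) = 341429088

Hook-length formula: f^λ = n! / Π hook(c), product over all cells c of the Young diagram. For λ = (4, 4, 4, 4, 3, 2, 1), n = 22 boxes. Hook lengths by row (left-to-right, top-to-bottom): [10, 8, 6, 4]; [9, 7, 5, 3]; [8, 6, 4, 2]; [7, 5, 3, 1]; [5, 3, 1]; [3, 1]; [1]. Product of hooks = 3292047360000. So f^λ = 22! / 3292047360000 = 1124000727777607680000 / 3292047360000 = 341429088.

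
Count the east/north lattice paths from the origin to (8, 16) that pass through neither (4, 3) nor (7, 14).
Number of paths = 341551

Inclusion–exclusion. Total paths: C(24, 8) = 735471. Through P₁: C(7, 4)·C(17, 4) = 83300. Through P₂: C(21, 7)·C(3, 1) = 348840. Since P₁ is strictly southwest of P₂, a monotone path through both must visit P₁ then P₂; paths through both = C(7, 4)·C(14, 3)·C(3, 1) = 38220. Avoid both = 735471 − 83300 − 348840 + 38220 = 341551.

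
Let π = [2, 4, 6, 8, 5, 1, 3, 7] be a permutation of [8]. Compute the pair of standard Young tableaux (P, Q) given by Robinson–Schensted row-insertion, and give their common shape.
P = [1, 3, 5, 7] / [2, 4, 8] / [6];  Q = [1, 2, 3, 4] / [5, 7, 8] / [6];  common shape = (4, 3, 1)

Row-insert the values π_1, π_2, … into P one at a time, bumping the leftmost entry strictly greater than the inserted value down to the next row. The recording tableau Q records, in position (i, j), the step at which that cell was added to P.
  Insert 2 (step 1): P = [2];  Q = [1]
  Insert 4 (step 2): P = [2, 4];  Q = [1, 2]
  Insert 6 (step 3): P = [2, 4, 6];  Q = [1, 2, 3]
  Insert 8 (step 4): P = [2, 4, 6, 8];  Q = [1, 2, 3, 4]
  Insert 5 (step 5): P = [2, 4, 5, 8] / [6];  Q = [1, 2, 3, 4] / [5]
  Insert 1 (step 6): P = [1, 4, 5, 8] / [2] / [6];  Q = [1, 2, 3, 4] / [5] / [6]
  Insert 3 (step 7): P = [1, 3, 5, 8] / [2, 4] / [6];  Q = [1, 2, 3, 4] / [5, 7] / [6]
  Insert 7 (step 8): P = [1, 3, 5, 7] / [2, 4, 8] / [6];  Q = [1, 2, 3, 4] / [5, 7, 8] / [6]
Final shape: (4, 3, 1).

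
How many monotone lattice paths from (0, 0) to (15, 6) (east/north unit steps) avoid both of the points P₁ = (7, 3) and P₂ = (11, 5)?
Number of paths = 21624

Inclusion–exclusion. Total paths: C(21, 15) = 54264. Through P₁: C(10, 7)·C(11, 8) = 19800. Through P₂: C(16, 11)·C(5, 4) = 21840. Since P₁ is strictly southwest of P₂, a monotone path through both must visit P₁ then P₂; paths through both = C(10, 7)·C(6, 4)·C(5, 4) = 9000. Avoid both = 54264 − 19800 − 21840 + 9000 = 21624.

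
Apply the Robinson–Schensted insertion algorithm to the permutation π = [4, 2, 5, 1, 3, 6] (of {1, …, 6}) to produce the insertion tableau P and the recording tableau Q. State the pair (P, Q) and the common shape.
P = [1, 3, 6] / [2, 5] / [4];  Q = [1, 3, 6] / [2, 5] / [4];  common shape = (3, 2, 1)

Row-insert the values π_1, π_2, … into P one at a time, bumping the leftmost entry strictly greater than the inserted value down to the next row. The recording tableau Q records, in position (i, j), the step at which that cell was added to P.
  Insert 4 (step 1): P = [4];  Q = [1]
  Insert 2 (step 2): P = [2] / [4];  Q = [1] / [2]
  Insert 5 (step 3): P = [2, 5] / [4];  Q = [1, 3] / [2]
  Insert 1 (step 4): P = [1, 5] / [2] / [4];  Q = [1, 3] / [2] / [4]
  Insert 3 (step 5): P = [1, 3] / [2, 5] / [4];  Q = [1, 3] / [2, 5] / [4]
  Insert 6 (step 6): P = [1, 3, 6] / [2, 5] / [4];  Q = [1, 3, 6] / [2, 5] / [4]
Final shape: (3, 2, 1).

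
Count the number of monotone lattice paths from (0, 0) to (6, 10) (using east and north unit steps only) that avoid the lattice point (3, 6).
Number of paths = 5068

Total paths from (0, 0) to (6, 10): C(16, 6) = 8008. Paths through (3, 6): (paths (0, 0) → (3, 6)) × (paths (3, 6) → (6, 10)) = C(9, 3) · C(7, 3) = 84 · 35 = 2940. Avoidance count = 8008 − 2940 = 5068.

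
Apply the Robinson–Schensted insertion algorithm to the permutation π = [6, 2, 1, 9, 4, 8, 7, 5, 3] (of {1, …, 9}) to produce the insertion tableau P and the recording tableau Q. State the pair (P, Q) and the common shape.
P = [1, 3, 5] / [2, 4] / [6, 7] / [8] / [9];  Q = [1, 4, 6] / [2, 5] / [3, 7] / [8] / [9];  common shape = (3, 2, 2, 1, 1)

Row-insert the values π_1, π_2, … into P one at a time, bumping the leftmost entry strictly greater than the inserted value down to the next row. The recording tableau Q records, in position (i, j), the step at which that cell was added to P.
  Insert 6 (step 1): P = [6];  Q = [1]
  Insert 2 (step 2): P = [2] / [6];  Q = [1] / [2]
  Insert 1 (step 3): P = [1] / [2] / [6];  Q = [1] / [2] / [3]
  Insert 9 (step 4): P = [1, 9] / [2] / [6];  Q = [1, 4] / [2] / [3]
  Insert 4 (step 5): P = [1, 4] / [2, 9] / [6];  Q = [1, 4] / [2, 5] / [3]
  Insert 8 (step 6): P = [1, 4, 8] / [2, 9] / [6];  Q = [1, 4, 6] / [2, 5] / [3]
  Insert 7 (step 7): P = [1, 4, 7] / [2, 8] / [6, 9];  Q = [1, 4, 6] / [2, 5] / [3, 7]
  Insert 5 (step 8): P = [1, 4, 5] / [2, 7] / [6, 8] / [9];  Q = [1, 4, 6] / [2, 5] / [3, 7] / [8]
  Insert 3 (step 9): P = [1, 3, 5] / [2, 4] / [6, 7] / [8] / [9];  Q = [1, 4, 6] / [2, 5] / [3, 7] / [8] / [9]
Final shape: (3, 2, 2, 1, 1).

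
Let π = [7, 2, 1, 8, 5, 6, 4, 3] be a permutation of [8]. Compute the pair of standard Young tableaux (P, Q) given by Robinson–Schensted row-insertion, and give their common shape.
P = [1, 3, 6] / [2, 4] / [5, 8] / [7];  Q = [1, 4, 6] / [2, 5] / [3, 7] / [8];  common shape = (3, 2, 2, 1)

Row-insert the values π_1, π_2, … into P one at a time, bumping the leftmost entry strictly greater than the inserted value down to the next row. The recording tableau Q records, in position (i, j), the step at which that cell was added to P.
  Insert 7 (step 1): P = [7];  Q = [1]
  Insert 2 (step 2): P = [2] / [7];  Q = [1] / [2]
  Insert 1 (step 3): P = [1] / [2] / [7];  Q = [1] / [2] / [3]
  Insert 8 (step 4): P = [1, 8] / [2] / [7];  Q = [1, 4] / [2] / [3]
  Insert 5 (step 5): P = [1, 5] / [2, 8] / [7];  Q = [1, 4] / [2, 5] / [3]
  Insert 6 (step 6): P = [1, 5, 6] / [2, 8] / [7];  Q = [1, 4, 6] / [2, 5] / [3]
  Insert 4 (step 7): P = [1, 4, 6] / [2, 5] / [7, 8];  Q = [1, 4, 6] / [2, 5] / [3, 7]
  Insert 3 (step 8): P = [1, 3, 6] / [2, 4] / [5, 8] / [7];  Q = [1, 4, 6] / [2, 5] / [3, 7] / [8]
Final shape: (3, 2, 2, 1).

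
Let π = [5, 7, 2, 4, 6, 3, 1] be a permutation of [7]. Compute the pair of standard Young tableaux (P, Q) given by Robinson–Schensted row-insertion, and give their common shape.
P = [1, 3, 6] / [2, 7] / [4] / [5];  Q = [1, 2, 5] / [3, 4] / [6] / [7];  common shape = (3, 2, 1, 1)

Row-insert the values π_1, π_2, … into P one at a time, bumping the leftmost entry strictly greater than the inserted value down to the next row. The recording tableau Q records, in position (i, j), the step at which that cell was added to P.
  Insert 5 (step 1): P = [5];  Q = [1]
  Insert 7 (step 2): P = [5, 7];  Q = [1, 2]
  Insert 2 (step 3): P = [2, 7] / [5];  Q = [1, 2] / [3]
  Insert 4 (step 4): P = [2, 4] / [5, 7];  Q = [1, 2] / [3, 4]
  Insert 6 (step 5): P = [2, 4, 6] / [5, 7];  Q = [1, 2, 5] / [3, 4]
  Insert 3 (step 6): P = [2, 3, 6] / [4, 7] / [5];  Q = [1, 2, 5] / [3, 4] / [6]
  Insert 1 (step 7): P = [1, 3, 6] / [2, 7] / [4] / [5];  Q = [1, 2, 5] / [3, 4] / [6] / [7]
Final shape: (3, 2, 1, 1).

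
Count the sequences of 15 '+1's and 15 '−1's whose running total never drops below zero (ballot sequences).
C_15 = 9694845

These ballot sequences are counted by the Catalan number C_n = (1/(n + 1)) · C(2n, n). For n = 15: C_15 = (1/16) · C(30, 15) = 155117520/16 = 9694845.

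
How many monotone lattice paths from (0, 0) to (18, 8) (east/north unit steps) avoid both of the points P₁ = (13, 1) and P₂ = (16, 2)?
Number of paths = 1548471

Inclusion–exclusion. Total paths: C(26, 18) = 1562275. Through P₁: C(14, 13)·C(12, 5) = 11088. Through P₂: C(18, 16)·C(8, 2) = 4284. Since P₁ is strictly southwest of P₂, a monotone path through both must visit P₁ then P₂; paths through both = C(14, 13)·C(4, 3)·C(8, 2) = 1568. Avoid both = 1562275 − 11088 − 4284 + 1568 = 1548471.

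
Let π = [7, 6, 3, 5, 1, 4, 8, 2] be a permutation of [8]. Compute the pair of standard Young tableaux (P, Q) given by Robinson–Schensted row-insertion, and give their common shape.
P = [1, 2, 8] / [3, 4] / [5] / [6] / [7];  Q = [1, 4, 7] / [2, 6] / [3] / [5] / [8];  common shape = (3, 2, 1, 1, 1)

Row-insert the values π_1, π_2, … into P one at a time, bumping the leftmost entry strictly greater than the inserted value down to the next row. The recording tableau Q records, in position (i, j), the step at which that cell was added to P.
  Insert 7 (step 1): P = [7];  Q = [1]
  Insert 6 (step 2): P = [6] / [7];  Q = [1] / [2]
  Insert 3 (step 3): P = [3] / [6] / [7];  Q = [1] / [2] / [3]
  Insert 5 (step 4): P = [3, 5] / [6] / [7];  Q = [1, 4] / [2] / [3]
  Insert 1 (step 5): P = [1, 5] / [3] / [6] / [7];  Q = [1, 4] / [2] / [3] / [5]
  Insert 4 (step 6): P = [1, 4] / [3, 5] / [6] / [7];  Q = [1, 4] / [2, 6] / [3] / [5]
  Insert 8 (step 7): P = [1, 4, 8] / [3, 5] / [6] / [7];  Q = [1, 4, 7] / [2, 6] / [3] / [5]
  Insert 2 (step 8): P = [1, 2, 8] / [3, 4] / [5] / [6] / [7];  Q = [1, 4, 7] / [2, 6] / [3] / [5] / [8]
Final shape: (3, 2, 1, 1, 1).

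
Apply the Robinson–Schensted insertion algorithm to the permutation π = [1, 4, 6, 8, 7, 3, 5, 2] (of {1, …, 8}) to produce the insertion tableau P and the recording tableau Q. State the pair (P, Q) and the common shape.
P = [1, 2, 5, 7] / [3, 6] / [4] / [8];  Q = [1, 2, 3, 4] / [5, 7] / [6] / [8];  common shape = (4, 2, 1, 1)

Row-insert the values π_1, π_2, … into P one at a time, bumping the leftmost entry strictly greater than the inserted value down to the next row. The recording tableau Q records, in position (i, j), the step at which that cell was added to P.
  Insert 1 (step 1): P = [1];  Q = [1]
  Insert 4 (step 2): P = [1, 4];  Q = [1, 2]
  Insert 6 (step 3): P = [1, 4, 6];  Q = [1, 2, 3]
  Insert 8 (step 4): P = [1, 4, 6, 8];  Q = [1, 2, 3, 4]
  Insert 7 (step 5): P = [1, 4, 6, 7] / [8];  Q = [1, 2, 3, 4] / [5]
  Insert 3 (step 6): P = [1, 3, 6, 7] / [4] / [8];  Q = [1, 2, 3, 4] / [5] / [6]
  Insert 5 (step 7): P = [1, 3, 5, 7] / [4, 6] / [8];  Q = [1, 2, 3, 4] / [5, 7] / [6]
  Insert 2 (step 8): P = [1, 2, 5, 7] / [3, 6] / [4] / [8];  Q = [1, 2, 3, 4] / [5, 7] / [6] / [8]
Final shape: (4, 2, 1, 1).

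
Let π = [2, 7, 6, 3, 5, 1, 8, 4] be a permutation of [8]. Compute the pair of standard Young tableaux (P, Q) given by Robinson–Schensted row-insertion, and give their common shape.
P = [1, 3, 4, 8] / [2, 5] / [6] / [7];  Q = [1, 2, 5, 7] / [3, 8] / [4] / [6];  common shape = (4, 2, 1, 1)

Row-insert the values π_1, π_2, … into P one at a time, bumping the leftmost entry strictly greater than the inserted value down to the next row. The recording tableau Q records, in position (i, j), the step at which that cell was added to P.
  Insert 2 (step 1): P = [2];  Q = [1]
  Insert 7 (step 2): P = [2, 7];  Q = [1, 2]
  Insert 6 (step 3): P = [2, 6] / [7];  Q = [1, 2] / [3]
  Insert 3 (step 4): P = [2, 3] / [6] / [7];  Q = [1, 2] / [3] / [4]
  Insert 5 (step 5): P = [2, 3, 5] / [6] / [7];  Q = [1, 2, 5] / [3] / [4]
  Insert 1 (step 6): P = [1, 3, 5] / [2] / [6] / [7];  Q = [1, 2, 5] / [3] / [4] / [6]
  Insert 8 (step 7): P = [1, 3, 5, 8] / [2] / [6] / [7];  Q = [1, 2, 5, 7] / [3] / [4] / [6]
  Insert 4 (step 8): P = [1, 3, 4, 8] / [2, 5] / [6] / [7];  Q = [1, 2, 5, 7] / [3, 8] / [4] / [6]
Final shape: (4, 2, 1, 1).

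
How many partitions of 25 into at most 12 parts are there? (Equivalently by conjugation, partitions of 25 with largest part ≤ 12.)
p(25, parts ≤ 12) = 1686

Use the recurrence p(n, m) = p(n, m−1) + p(n−m, m): either the largest part is < m (count p(n, m−1)) or the largest part is exactly m (remove one copy of m, count p(n−m, m)). With p(0, ·) = 1 this gives p(25, parts ≤ 12) = 1686. (By conjugating Young diagrams, this also counts partitions of 25 into at most 12 parts.)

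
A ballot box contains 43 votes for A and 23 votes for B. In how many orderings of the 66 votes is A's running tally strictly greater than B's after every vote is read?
Strict-lead orderings = 105613430714064000

Total orderings of the 66 votes with 43 for A: C(66, 43) = 348524321356411200. By the Bertrand ballot formula (Cycle Lemma / reflection principle), the number of orderings in which A is strictly ahead of B throughout is (p − q)/(p + q) · C(p + q, p) = (43 − 23)/(43 + 23) · 348524321356411200 = 105613430714064000.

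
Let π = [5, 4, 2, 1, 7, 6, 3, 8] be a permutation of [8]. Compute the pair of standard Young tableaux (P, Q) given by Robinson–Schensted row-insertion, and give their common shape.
P = [1, 3, 8] / [2, 6] / [4, 7] / [5];  Q = [1, 5, 8] / [2, 6] / [3, 7] / [4];  common shape = (3, 2, 2, 1)

Row-insert the values π_1, π_2, … into P one at a time, bumping the leftmost entry strictly greater than the inserted value down to the next row. The recording tableau Q records, in position (i, j), the step at which that cell was added to P.
  Insert 5 (step 1): P = [5];  Q = [1]
  Insert 4 (step 2): P = [4] / [5];  Q = [1] / [2]
  Insert 2 (step 3): P = [2] / [4] / [5];  Q = [1] / [2] / [3]
  Insert 1 (step 4): P = [1] / [2] / [4] / [5];  Q = [1] / [2] / [3] / [4]
  Insert 7 (step 5): P = [1, 7] / [2] / [4] / [5];  Q = [1, 5] / [2] / [3] / [4]
  Insert 6 (step 6): P = [1, 6] / [2, 7] / [4] / [5];  Q = [1, 5] / [2, 6] / [3] / [4]
  Insert 3 (step 7): P = [1, 3] / [2, 6] / [4, 7] / [5];  Q = [1, 5] / [2, 6] / [3, 7] / [4]
  Insert 8 (step 8): P = [1, 3, 8] / [2, 6] / [4, 7] / [5];  Q = [1, 5, 8] / [2, 6] / [3, 7] / [4]
Final shape: (3, 2, 2, 1).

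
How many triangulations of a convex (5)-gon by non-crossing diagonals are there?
C_3 = 5

These polygon triangulations are counted by the Catalan number C_n = (1/(n + 1)) · C(2n, n). For n = 3: C_3 = (1/4) · C(6, 3) = 20/4 = 5.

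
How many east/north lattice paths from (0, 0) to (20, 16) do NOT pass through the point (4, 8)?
Number of paths = 6943813965

Total paths from (0, 0) to (20, 16): C(36, 20) = 7307872110. Paths through (4, 8): (paths (0, 0) → (4, 8)) × (paths (4, 8) → (20, 16)) = C(12, 4) · C(24, 16) = 495 · 735471 = 364058145. Avoidance count = 7307872110 − 364058145 = 6943813965.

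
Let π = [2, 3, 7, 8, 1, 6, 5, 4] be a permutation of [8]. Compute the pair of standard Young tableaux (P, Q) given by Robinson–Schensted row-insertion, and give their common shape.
P = [1, 3, 4, 8] / [2, 5] / [6] / [7];  Q = [1, 2, 3, 4] / [5, 6] / [7] / [8];  common shape = (4, 2, 1, 1)

Row-insert the values π_1, π_2, … into P one at a time, bumping the leftmost entry strictly greater than the inserted value down to the next row. The recording tableau Q records, in position (i, j), the step at which that cell was added to P.
  Insert 2 (step 1): P = [2];  Q = [1]
  Insert 3 (step 2): P = [2, 3];  Q = [1, 2]
  Insert 7 (step 3): P = [2, 3, 7];  Q = [1, 2, 3]
  Insert 8 (step 4): P = [2, 3, 7, 8];  Q = [1, 2, 3, 4]
  Insert 1 (step 5): P = [1, 3, 7, 8] / [2];  Q = [1, 2, 3, 4] / [5]
  Insert 6 (step 6): P = [1, 3, 6, 8] / [2, 7];  Q = [1, 2, 3, 4] / [5, 6]
  Insert 5 (step 7): P = [1, 3, 5, 8] / [2, 6] / [7];  Q = [1, 2, 3, 4] / [5, 6] / [7]
  Insert 4 (step 8): P = [1, 3, 4, 8] / [2, 5] / [6] / [7];  Q = [1, 2, 3, 4] / [5, 6] / [7] / [8]
Final shape: (4, 2, 1, 1).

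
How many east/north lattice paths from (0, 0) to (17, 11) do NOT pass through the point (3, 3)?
Number of paths = 15078780

Total paths from (0, 0) to (17, 11): C(28, 17) = 21474180. Paths through (3, 3): (paths (0, 0) → (3, 3)) × (paths (3, 3) → (17, 11)) = C(6, 3) · C(22, 14) = 20 · 319770 = 6395400. Avoidance count = 21474180 − 6395400 = 15078780.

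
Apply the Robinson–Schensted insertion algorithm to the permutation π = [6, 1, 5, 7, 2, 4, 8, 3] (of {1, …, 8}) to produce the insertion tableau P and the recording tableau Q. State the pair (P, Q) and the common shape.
P = [1, 2, 3, 8] / [4, 7] / [5] / [6];  Q = [1, 3, 4, 7] / [2, 6] / [5] / [8];  common shape = (4, 2, 1, 1)

Row-insert the values π_1, π_2, … into P one at a time, bumping the leftmost entry strictly greater than the inserted value down to the next row. The recording tableau Q records, in position (i, j), the step at which that cell was added to P.
  Insert 6 (step 1): P = [6];  Q = [1]
  Insert 1 (step 2): P = [1] / [6];  Q = [1] / [2]
  Insert 5 (step 3): P = [1, 5] / [6];  Q = [1, 3] / [2]
  Insert 7 (step 4): P = [1, 5, 7] / [6];  Q = [1, 3, 4] / [2]
  Insert 2 (step 5): P = [1, 2, 7] / [5] / [6];  Q = [1, 3, 4] / [2] / [5]
  Insert 4 (step 6): P = [1, 2, 4] / [5, 7] / [6];  Q = [1, 3, 4] / [2, 6] / [5]
  Insert 8 (step 7): P = [1, 2, 4, 8] / [5, 7] / [6];  Q = [1, 3, 4, 7] / [2, 6] / [5]
  Insert 3 (step 8): P = [1, 2, 3, 8] / [4, 7] / [5] / [6];  Q = [1, 3, 4, 7] / [2, 6] / [5] / [8]
Final shape: (4, 2, 1, 1).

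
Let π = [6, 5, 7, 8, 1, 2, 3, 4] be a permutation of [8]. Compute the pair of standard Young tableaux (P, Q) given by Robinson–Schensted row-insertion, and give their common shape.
P = [1, 2, 3, 4] / [5, 7, 8] / [6];  Q = [1, 3, 4, 8] / [2, 6, 7] / [5];  common shape = (4, 3, 1)

Row-insert the values π_1, π_2, … into P one at a time, bumping the leftmost entry strictly greater than the inserted value down to the next row. The recording tableau Q records, in position (i, j), the step at which that cell was added to P.
  Insert 6 (step 1): P = [6];  Q = [1]
  Insert 5 (step 2): P = [5] / [6];  Q = [1] / [2]
  Insert 7 (step 3): P = [5, 7] / [6];  Q = [1, 3] / [2]
  Insert 8 (step 4): P = [5, 7, 8] / [6];  Q = [1, 3, 4] / [2]
  Insert 1 (step 5): P = [1, 7, 8] / [5] / [6];  Q = [1, 3, 4] / [2] / [5]
  Insert 2 (step 6): P = [1, 2, 8] / [5, 7] / [6];  Q = [1, 3, 4] / [2, 6] / [5]
  Insert 3 (step 7): P = [1, 2, 3] / [5, 7, 8] / [6];  Q = [1, 3, 4] / [2, 6, 7] / [5]
  Insert 4 (step 8): P = [1, 2, 3, 4] / [5, 7, 8] / [6];  Q = [1, 3, 4, 8] / [2, 6, 7] / [5]
Final shape: (4, 3, 1).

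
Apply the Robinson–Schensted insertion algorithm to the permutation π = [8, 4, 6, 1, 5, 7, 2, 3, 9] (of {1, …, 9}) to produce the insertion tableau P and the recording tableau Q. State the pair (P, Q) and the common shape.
P = [1, 2, 3, 9] / [4, 5, 7] / [6] / [8];  Q = [1, 3, 6, 9] / [2, 5, 8] / [4] / [7];  common shape = (4, 3, 1, 1)

Row-insert the values π_1, π_2, … into P one at a time, bumping the leftmost entry strictly greater than the inserted value down to the next row. The recording tableau Q records, in position (i, j), the step at which that cell was added to P.
  Insert 8 (step 1): P = [8];  Q = [1]
  Insert 4 (step 2): P = [4] / [8];  Q = [1] / [2]
  Insert 6 (step 3): P = [4, 6] / [8];  Q = [1, 3] / [2]
  Insert 1 (step 4): P = [1, 6] / [4] / [8];  Q = [1, 3] / [2] / [4]
  Insert 5 (step 5): P = [1, 5] / [4, 6] / [8];  Q = [1, 3] / [2, 5] / [4]
  Insert 7 (step 6): P = [1, 5, 7] / [4, 6] / [8];  Q = [1, 3, 6] / [2, 5] / [4]
  Insert 2 (step 7): P = [1, 2, 7] / [4, 5] / [6] / [8];  Q = [1, 3, 6] / [2, 5] / [4] / [7]
  Insert 3 (step 8): P = [1, 2, 3] / [4, 5, 7] / [6] / [8];  Q = [1, 3, 6] / [2, 5, 8] / [4] / [7]
  Insert 9 (step 9): P = [1, 2, 3, 9] / [4, 5, 7] / [6] / [8];  Q = [1, 3, 6, 9] / [2, 5, 8] / [4] / [7]
Final shape: (4, 3, 1, 1).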